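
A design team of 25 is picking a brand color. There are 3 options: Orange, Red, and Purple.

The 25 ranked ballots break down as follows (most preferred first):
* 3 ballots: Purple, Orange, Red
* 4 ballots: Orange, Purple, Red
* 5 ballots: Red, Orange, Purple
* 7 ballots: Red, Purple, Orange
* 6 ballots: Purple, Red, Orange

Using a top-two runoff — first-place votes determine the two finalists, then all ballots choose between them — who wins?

Round 1 first-place votes: Orange 4, Red 12, Purple 9. Red and Purple advance.
Runoff: Red is ranked above Purple on 12 ballots, Purple above Red on 13.

Purple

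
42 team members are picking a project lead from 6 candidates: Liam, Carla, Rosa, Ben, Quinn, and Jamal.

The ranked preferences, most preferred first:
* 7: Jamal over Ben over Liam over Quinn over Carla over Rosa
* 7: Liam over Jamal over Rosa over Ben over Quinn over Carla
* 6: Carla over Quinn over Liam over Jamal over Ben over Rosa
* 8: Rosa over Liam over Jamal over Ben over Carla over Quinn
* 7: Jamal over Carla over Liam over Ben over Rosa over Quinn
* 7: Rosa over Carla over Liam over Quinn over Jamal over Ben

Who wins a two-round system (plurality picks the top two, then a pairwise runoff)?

Jamal

Round 1 first-place votes: Liam 7, Carla 6, Rosa 15, Ben 0, Quinn 0, Jamal 14. Rosa and Jamal advance.
Runoff: Rosa is ranked above Jamal on 15 ballots, Jamal above Rosa on 27.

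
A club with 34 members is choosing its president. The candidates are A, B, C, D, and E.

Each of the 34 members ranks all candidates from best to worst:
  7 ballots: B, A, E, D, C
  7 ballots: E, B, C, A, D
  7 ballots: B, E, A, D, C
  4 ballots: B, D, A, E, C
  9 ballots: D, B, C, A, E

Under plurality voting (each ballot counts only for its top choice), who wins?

First-place votes: A 0, B 18, C 0, D 9, E 7.

B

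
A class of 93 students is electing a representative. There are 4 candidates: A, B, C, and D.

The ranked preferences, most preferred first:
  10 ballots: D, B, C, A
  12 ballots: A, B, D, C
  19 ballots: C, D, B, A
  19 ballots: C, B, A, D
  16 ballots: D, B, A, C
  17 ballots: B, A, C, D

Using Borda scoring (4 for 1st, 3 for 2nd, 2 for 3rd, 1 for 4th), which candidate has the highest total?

A: 10×1 + 12×4 + 19×1 + 19×2 + 16×2 + 17×3 = 198
B: 10×3 + 12×3 + 19×2 + 19×3 + 16×3 + 17×4 = 277
C: 10×2 + 12×1 + 19×4 + 19×4 + 16×1 + 17×2 = 234
D: 10×4 + 12×2 + 19×3 + 19×1 + 16×4 + 17×1 = 221

B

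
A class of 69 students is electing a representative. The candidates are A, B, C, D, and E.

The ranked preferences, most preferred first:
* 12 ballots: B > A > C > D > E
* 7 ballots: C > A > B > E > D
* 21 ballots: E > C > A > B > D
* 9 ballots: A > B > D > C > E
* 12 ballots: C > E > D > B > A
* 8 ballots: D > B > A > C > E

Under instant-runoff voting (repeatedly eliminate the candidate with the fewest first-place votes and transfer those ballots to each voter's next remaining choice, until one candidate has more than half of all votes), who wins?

Round 1: A 9, B 12, C 19, D 8, E 21. D eliminated.
Round 2: A 9, B 20, C 19, E 21. A eliminated.
Round 3: B 29, C 19, E 21. C eliminated.
Round 4: B 36, E 33. B has a majority (≥35).

B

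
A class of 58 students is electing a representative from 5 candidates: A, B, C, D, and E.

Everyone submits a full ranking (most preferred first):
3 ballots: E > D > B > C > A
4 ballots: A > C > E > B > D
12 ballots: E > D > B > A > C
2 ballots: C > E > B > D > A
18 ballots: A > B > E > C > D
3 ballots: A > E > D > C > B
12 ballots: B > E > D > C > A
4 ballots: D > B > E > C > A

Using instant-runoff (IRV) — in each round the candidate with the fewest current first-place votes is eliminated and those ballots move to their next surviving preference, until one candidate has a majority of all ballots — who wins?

E

Round 1: A 25, B 12, C 2, D 4, E 15. C eliminated.
Round 2: A 25, B 12, D 4, E 17. D eliminated.
Round 3: A 25, B 16, E 17. B eliminated.
Round 4: A 25, E 33. E has a majority (≥30).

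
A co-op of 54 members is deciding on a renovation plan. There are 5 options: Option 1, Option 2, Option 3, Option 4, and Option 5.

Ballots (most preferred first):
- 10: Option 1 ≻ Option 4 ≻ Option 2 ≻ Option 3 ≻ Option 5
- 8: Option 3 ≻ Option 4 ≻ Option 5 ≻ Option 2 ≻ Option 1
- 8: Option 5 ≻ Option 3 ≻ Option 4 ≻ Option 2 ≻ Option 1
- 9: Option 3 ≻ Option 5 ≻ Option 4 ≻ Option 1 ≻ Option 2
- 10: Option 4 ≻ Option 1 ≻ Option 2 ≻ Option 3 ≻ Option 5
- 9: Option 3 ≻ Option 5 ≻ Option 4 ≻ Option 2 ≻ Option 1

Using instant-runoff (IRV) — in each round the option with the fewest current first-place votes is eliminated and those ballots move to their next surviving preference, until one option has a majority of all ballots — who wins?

Round 1: Option 1 10, Option 2 0, Option 3 26, Option 4 10, Option 5 8. Option 2 eliminated.
Round 2: Option 1 10, Option 3 26, Option 4 10, Option 5 8. Option 5 eliminated.
Round 3: Option 1 10, Option 3 34, Option 4 10. Option 3 has a majority (≥28).

Option 3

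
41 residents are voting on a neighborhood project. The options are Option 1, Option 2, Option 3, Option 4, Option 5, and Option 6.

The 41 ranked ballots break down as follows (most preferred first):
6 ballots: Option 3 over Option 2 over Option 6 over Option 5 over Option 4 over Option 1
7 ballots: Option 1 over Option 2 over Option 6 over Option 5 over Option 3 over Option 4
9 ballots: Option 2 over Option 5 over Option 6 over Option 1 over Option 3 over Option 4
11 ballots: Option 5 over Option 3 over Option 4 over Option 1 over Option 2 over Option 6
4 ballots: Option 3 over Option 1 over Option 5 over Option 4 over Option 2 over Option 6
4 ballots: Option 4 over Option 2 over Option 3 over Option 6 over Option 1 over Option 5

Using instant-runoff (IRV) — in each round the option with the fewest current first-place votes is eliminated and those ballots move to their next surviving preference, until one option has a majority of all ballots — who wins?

Option 2

Round 1: Option 1 7, Option 2 9, Option 3 10, Option 4 4, Option 5 11, Option 6 0. Option 6 eliminated.
Round 2: Option 1 7, Option 2 9, Option 3 10, Option 4 4, Option 5 11. Option 4 eliminated.
Round 3: Option 1 7, Option 2 13, Option 3 10, Option 5 11. Option 1 eliminated.
Round 4: Option 2 20, Option 3 10, Option 5 11. Option 3 eliminated.
Round 5: Option 2 26, Option 5 15. Option 2 has a majority (≥21).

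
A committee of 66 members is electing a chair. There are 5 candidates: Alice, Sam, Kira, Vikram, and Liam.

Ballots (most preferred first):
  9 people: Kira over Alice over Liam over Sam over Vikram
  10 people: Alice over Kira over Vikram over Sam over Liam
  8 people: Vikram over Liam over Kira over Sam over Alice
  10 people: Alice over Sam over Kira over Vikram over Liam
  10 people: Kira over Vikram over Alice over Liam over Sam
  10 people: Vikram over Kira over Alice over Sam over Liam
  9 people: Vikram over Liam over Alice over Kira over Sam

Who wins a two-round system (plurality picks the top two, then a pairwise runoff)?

Vikram

Round 1 first-place votes: Alice 20, Sam 0, Kira 19, Vikram 27, Liam 0. Vikram and Alice advance.
Runoff: Vikram is ranked above Alice on 37 ballots, Alice above Vikram on 29.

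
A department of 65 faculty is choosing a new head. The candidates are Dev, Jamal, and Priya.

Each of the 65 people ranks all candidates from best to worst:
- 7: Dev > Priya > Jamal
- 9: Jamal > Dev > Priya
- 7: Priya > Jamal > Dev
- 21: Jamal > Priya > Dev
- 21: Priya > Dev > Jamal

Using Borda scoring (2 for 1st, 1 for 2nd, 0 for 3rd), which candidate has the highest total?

Priya

Dev: 7×2 + 9×1 + 7×0 + 21×0 + 21×1 = 44
Jamal: 7×0 + 9×2 + 7×1 + 21×2 + 21×0 = 67
Priya: 7×1 + 9×0 + 7×2 + 21×1 + 21×2 = 84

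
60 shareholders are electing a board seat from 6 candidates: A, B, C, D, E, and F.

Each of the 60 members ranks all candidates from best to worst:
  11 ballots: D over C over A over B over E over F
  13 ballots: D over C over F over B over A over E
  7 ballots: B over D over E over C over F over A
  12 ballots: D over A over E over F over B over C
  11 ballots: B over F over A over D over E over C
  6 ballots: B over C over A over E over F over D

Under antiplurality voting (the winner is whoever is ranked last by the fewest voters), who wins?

B

Last-place votes: A 7, B 0, C 23, D 6, E 13, F 11.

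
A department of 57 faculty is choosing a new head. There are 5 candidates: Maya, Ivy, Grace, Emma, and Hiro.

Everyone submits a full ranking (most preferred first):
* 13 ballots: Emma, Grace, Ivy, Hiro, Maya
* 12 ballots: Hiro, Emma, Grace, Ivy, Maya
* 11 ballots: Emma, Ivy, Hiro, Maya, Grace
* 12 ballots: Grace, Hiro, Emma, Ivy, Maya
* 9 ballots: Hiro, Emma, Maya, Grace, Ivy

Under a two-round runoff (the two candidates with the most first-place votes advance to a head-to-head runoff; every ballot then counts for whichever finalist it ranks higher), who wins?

Hiro

Round 1 first-place votes: Maya 0, Ivy 0, Grace 12, Emma 24, Hiro 21. Emma and Hiro advance.
Runoff: Emma is ranked above Hiro on 24 ballots, Hiro above Emma on 33.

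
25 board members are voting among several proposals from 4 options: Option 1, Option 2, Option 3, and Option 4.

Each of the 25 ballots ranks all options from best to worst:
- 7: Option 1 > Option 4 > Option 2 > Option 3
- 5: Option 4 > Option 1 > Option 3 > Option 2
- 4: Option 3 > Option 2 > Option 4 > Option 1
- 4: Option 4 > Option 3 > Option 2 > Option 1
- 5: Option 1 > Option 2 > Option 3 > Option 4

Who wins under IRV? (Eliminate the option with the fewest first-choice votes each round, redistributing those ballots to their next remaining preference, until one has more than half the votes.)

Round 1: Option 1 12, Option 2 0, Option 3 4, Option 4 9. Option 2 eliminated.
Round 2: Option 1 12, Option 3 4, Option 4 9. Option 3 eliminated.
Round 3: Option 1 12, Option 4 13. Option 4 has a majority (≥13).

Option 4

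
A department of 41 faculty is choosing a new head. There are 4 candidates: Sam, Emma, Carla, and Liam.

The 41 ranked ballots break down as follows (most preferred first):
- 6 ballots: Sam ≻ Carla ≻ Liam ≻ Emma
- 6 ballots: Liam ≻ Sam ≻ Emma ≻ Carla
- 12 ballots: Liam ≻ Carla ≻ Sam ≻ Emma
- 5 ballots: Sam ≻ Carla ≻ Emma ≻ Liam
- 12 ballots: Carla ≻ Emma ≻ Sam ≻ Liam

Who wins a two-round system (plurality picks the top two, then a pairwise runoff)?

Round 1 first-place votes: Sam 11, Emma 0, Carla 12, Liam 18. Liam and Carla advance.
Runoff: Liam is ranked above Carla on 18 ballots, Carla above Liam on 23.

Carla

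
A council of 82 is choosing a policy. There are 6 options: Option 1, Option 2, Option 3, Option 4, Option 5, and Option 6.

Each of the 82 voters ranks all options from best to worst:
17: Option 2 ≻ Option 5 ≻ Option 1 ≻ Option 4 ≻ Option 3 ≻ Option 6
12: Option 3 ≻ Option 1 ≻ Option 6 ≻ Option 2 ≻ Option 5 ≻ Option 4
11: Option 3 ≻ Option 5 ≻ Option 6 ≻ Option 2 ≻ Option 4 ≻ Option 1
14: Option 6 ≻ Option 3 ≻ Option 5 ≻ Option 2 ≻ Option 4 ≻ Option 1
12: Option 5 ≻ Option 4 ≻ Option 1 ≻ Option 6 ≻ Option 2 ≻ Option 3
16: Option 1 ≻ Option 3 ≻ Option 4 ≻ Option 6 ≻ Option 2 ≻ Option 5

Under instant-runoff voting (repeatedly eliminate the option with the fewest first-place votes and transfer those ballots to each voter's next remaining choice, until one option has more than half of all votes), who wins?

Round 1: Option 1 16, Option 2 17, Option 3 23, Option 4 0, Option 5 12, Option 6 14. Option 4 eliminated.
Round 2: Option 1 16, Option 2 17, Option 3 23, Option 5 12, Option 6 14. Option 5 eliminated.
Round 3: Option 1 28, Option 2 17, Option 3 23, Option 6 14. Option 6 eliminated.
Round 4: Option 1 28, Option 2 17, Option 3 37. Option 2 eliminated.
Round 5: Option 1 45, Option 3 37. Option 1 has a majority (≥42).

Option 1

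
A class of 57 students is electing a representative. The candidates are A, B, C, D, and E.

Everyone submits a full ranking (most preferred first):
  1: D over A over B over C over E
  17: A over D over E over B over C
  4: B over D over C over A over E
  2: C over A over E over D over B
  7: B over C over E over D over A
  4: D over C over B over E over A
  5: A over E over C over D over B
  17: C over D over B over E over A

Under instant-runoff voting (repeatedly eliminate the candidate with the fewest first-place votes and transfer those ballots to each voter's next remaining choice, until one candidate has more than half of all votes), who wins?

Round 1: A 22, B 11, C 19, D 5, E 0. E eliminated.
Round 2: A 22, B 11, C 19, D 5. D eliminated.
Round 3: A 23, B 11, C 23. B eliminated.
Round 4: A 23, C 34. C has a majority (≥29).

C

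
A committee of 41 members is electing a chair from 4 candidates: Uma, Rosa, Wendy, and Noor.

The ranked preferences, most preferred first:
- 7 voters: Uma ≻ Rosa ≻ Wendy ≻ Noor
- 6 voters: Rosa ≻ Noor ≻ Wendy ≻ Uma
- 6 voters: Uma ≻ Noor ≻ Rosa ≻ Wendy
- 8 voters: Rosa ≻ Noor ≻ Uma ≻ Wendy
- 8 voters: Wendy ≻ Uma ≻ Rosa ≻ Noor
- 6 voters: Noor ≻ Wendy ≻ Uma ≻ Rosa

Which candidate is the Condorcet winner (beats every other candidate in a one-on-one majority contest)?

Uma vs Rosa: 27–14
Uma vs Wendy: 21–20
Uma vs Noor: 21–20
Uma beats every other candidate.

Uma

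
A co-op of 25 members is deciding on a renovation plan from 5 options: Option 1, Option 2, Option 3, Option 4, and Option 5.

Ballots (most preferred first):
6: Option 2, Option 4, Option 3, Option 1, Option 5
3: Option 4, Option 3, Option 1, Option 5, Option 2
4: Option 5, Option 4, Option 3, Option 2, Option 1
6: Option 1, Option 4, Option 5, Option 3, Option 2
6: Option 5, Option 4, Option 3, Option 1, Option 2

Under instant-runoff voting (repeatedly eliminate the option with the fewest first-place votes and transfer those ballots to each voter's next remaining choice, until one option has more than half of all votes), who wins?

Option 1

Round 1: Option 1 6, Option 2 6, Option 3 0, Option 4 3, Option 5 10. Option 3 eliminated.
Round 2: Option 1 6, Option 2 6, Option 4 3, Option 5 10. Option 4 eliminated.
Round 3: Option 1 9, Option 2 6, Option 5 10. Option 2 eliminated.
Round 4: Option 1 15, Option 5 10. Option 1 has a majority (≥13).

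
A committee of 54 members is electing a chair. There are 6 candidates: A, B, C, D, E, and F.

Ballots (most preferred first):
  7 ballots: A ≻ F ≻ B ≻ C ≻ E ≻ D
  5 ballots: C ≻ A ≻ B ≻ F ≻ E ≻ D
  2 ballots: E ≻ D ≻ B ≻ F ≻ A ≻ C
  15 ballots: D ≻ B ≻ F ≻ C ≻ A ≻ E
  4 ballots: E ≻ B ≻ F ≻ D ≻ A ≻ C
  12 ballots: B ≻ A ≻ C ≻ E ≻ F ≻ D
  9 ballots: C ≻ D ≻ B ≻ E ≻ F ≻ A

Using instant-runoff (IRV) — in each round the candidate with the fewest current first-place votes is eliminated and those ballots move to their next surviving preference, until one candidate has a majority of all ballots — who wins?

Round 1: A 7, B 12, C 14, D 15, E 6, F 0. F eliminated.
Round 2: A 7, B 12, C 14, D 15, E 6. E eliminated.
Round 3: A 7, B 16, C 14, D 17. A eliminated.
Round 4: B 23, C 14, D 17. C eliminated.
Round 5: B 28, D 26. B has a majority (≥28).

B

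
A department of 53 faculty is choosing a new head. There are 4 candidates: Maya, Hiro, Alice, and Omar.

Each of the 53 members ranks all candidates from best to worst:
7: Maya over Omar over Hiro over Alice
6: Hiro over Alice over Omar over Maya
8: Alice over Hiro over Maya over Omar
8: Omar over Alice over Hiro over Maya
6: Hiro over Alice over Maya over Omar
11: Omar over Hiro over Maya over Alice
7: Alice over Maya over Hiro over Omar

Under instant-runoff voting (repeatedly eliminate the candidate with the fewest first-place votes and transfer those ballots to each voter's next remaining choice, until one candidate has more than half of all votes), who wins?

Round 1: Maya 7, Hiro 12, Alice 15, Omar 19. Maya eliminated.
Round 2: Hiro 12, Alice 15, Omar 26. Hiro eliminated.
Round 3: Alice 27, Omar 26. Alice has a majority (≥27).

Alice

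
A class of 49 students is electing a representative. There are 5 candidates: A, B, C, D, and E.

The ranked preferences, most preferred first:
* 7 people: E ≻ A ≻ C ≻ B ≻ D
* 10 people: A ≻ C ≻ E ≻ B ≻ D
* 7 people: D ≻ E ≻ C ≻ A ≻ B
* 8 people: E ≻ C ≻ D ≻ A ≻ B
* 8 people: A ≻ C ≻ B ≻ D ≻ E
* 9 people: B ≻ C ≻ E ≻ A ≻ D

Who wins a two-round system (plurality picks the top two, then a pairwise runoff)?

E

Round 1 first-place votes: A 18, B 9, C 0, D 7, E 15. A and E advance.
Runoff: A is ranked above E on 18 ballots, E above A on 31.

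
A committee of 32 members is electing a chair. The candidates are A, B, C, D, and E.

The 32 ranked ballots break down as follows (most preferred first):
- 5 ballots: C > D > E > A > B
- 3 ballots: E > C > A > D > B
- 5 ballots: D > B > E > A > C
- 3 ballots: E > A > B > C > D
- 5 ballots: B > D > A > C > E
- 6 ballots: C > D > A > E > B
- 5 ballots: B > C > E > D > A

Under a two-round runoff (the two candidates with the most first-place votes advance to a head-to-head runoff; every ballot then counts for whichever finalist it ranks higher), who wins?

Round 1 first-place votes: A 0, B 10, C 11, D 5, E 6. C and B advance.
Runoff: C is ranked above B on 14 ballots, B above C on 18.

B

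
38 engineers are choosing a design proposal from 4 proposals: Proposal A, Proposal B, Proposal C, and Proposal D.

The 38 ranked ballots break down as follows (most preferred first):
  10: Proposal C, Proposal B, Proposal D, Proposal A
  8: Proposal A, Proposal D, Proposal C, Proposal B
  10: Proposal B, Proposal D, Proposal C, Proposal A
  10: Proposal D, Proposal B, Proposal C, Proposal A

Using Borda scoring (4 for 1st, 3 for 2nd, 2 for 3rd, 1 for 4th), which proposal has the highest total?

Proposal A: 10×1 + 8×4 + 10×1 + 10×1 = 62
Proposal B: 10×3 + 8×1 + 10×4 + 10×3 = 108
Proposal C: 10×4 + 8×2 + 10×2 + 10×2 = 96
Proposal D: 10×2 + 8×3 + 10×3 + 10×4 = 114

Proposal D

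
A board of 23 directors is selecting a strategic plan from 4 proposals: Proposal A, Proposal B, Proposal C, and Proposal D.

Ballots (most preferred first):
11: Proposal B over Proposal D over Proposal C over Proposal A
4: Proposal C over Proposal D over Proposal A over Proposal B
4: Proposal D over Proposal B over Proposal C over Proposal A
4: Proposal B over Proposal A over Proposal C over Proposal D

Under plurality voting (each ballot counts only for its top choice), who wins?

First-place votes: Proposal A 0, Proposal B 15, Proposal C 4, Proposal D 4.

Proposal B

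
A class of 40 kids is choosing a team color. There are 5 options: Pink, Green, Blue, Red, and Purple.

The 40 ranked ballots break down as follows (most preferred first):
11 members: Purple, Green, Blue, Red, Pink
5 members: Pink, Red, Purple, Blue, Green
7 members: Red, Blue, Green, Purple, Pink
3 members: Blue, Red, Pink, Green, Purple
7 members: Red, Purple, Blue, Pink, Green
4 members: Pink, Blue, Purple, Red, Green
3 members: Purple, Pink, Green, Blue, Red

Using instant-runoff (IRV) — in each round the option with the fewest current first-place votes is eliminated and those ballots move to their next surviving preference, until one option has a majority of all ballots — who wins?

Round 1: Pink 9, Green 0, Blue 3, Red 14, Purple 14. Green eliminated.
Round 2: Pink 9, Blue 3, Red 14, Purple 14. Blue eliminated.
Round 3: Pink 9, Red 17, Purple 14. Pink eliminated.
Round 4: Red 22, Purple 18. Red has a majority (≥21).

Red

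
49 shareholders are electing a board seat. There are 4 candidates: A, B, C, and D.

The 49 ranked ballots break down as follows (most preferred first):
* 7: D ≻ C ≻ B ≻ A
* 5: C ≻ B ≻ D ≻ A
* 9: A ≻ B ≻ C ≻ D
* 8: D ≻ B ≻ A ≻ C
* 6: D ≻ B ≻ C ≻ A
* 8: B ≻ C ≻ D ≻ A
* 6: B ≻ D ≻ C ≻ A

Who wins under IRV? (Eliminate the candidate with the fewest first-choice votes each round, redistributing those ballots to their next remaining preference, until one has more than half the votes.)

Round 1: A 9, B 14, C 5, D 21. C eliminated.
Round 2: A 9, B 19, D 21. A eliminated.
Round 3: B 28, D 21. B has a majority (≥25).

B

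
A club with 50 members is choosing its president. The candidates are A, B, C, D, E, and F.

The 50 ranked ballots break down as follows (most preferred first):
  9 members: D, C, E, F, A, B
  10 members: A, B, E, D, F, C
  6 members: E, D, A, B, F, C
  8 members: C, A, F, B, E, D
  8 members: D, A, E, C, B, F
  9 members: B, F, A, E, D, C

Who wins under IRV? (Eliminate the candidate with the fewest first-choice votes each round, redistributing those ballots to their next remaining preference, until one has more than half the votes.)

Round 1: A 10, B 9, C 8, D 17, E 6, F 0. F eliminated.
Round 2: A 10, B 9, C 8, D 17, E 6. E eliminated.
Round 3: A 10, B 9, C 8, D 23. C eliminated.
Round 4: A 18, B 9, D 23. B eliminated.
Round 5: A 27, D 23. A has a majority (≥26).

A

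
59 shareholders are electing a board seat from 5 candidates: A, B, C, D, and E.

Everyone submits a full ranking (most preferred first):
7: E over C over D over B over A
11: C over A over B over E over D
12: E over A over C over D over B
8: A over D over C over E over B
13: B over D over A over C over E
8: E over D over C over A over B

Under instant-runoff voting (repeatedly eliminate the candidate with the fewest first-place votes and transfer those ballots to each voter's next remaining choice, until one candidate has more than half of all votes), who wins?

Round 1: A 8, B 13, C 11, D 0, E 27. D eliminated.
Round 2: A 8, B 13, C 11, E 27. A eliminated.
Round 3: B 13, C 19, E 27. B eliminated.
Round 4: C 32, E 27. C has a majority (≥30).

C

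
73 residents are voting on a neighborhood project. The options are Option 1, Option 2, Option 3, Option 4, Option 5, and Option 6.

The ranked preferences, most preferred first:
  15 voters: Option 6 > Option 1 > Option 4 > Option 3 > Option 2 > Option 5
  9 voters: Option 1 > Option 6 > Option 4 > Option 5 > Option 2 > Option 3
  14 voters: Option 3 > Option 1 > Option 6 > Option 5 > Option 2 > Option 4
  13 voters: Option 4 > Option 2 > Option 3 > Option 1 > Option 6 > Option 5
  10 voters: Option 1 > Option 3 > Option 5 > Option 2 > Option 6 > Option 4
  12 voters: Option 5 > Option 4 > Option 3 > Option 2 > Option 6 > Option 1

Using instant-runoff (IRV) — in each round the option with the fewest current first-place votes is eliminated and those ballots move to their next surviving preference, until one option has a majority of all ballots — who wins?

Option 1

Round 1: Option 1 19, Option 2 0, Option 3 14, Option 4 13, Option 5 12, Option 6 15. Option 2 eliminated.
Round 2: Option 1 19, Option 3 14, Option 4 13, Option 5 12, Option 6 15. Option 5 eliminated.
Round 3: Option 1 19, Option 3 14, Option 4 25, Option 6 15. Option 3 eliminated.
Round 4: Option 1 33, Option 4 25, Option 6 15. Option 6 eliminated.
Round 5: Option 1 48, Option 4 25. Option 1 has a majority (≥37).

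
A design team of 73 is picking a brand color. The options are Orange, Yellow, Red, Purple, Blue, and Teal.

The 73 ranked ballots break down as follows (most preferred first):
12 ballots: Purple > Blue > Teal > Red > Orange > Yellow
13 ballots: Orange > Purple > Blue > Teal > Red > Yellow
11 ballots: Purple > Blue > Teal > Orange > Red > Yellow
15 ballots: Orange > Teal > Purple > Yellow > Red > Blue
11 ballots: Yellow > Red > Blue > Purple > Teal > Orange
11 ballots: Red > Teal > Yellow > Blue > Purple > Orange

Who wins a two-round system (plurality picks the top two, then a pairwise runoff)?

Round 1 first-place votes: Orange 28, Yellow 11, Red 11, Purple 23, Blue 0, Teal 0. Orange and Purple advance.
Runoff: Orange is ranked above Purple on 28 ballots, Purple above Orange on 45.

Purple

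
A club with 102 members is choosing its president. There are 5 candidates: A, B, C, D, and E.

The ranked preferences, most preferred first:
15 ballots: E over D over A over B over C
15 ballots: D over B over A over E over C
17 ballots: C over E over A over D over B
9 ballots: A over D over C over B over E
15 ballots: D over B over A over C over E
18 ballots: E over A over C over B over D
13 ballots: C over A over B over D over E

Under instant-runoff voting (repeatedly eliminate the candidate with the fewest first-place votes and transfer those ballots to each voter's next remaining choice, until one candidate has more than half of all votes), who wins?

D

Round 1: A 9, B 0, C 30, D 30, E 33. B eliminated.
Round 2: A 9, C 30, D 30, E 33. A eliminated.
Round 3: C 30, D 39, E 33. C eliminated.
Round 4: D 52, E 50. D has a majority (≥52).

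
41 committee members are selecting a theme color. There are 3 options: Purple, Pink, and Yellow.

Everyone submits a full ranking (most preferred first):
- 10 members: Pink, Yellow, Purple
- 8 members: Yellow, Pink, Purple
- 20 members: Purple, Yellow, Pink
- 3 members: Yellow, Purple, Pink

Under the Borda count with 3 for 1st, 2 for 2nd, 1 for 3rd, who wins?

Purple: 10×1 + 8×1 + 20×3 + 3×2 = 84
Pink: 10×3 + 8×2 + 20×1 + 3×1 = 69
Yellow: 10×2 + 8×3 + 20×2 + 3×3 = 93

Yellow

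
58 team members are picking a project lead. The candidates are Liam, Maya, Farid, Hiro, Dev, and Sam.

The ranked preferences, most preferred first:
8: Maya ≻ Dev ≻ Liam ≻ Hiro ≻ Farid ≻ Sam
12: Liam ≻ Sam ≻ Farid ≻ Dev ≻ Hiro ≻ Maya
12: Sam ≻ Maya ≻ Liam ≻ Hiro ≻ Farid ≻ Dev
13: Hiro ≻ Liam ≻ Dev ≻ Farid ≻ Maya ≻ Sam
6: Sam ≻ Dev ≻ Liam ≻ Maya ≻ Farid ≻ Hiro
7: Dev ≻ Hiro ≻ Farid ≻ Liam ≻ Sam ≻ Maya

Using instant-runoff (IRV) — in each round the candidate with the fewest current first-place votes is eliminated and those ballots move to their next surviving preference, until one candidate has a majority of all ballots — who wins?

Liam

Round 1: Liam 12, Maya 8, Farid 0, Hiro 13, Dev 7, Sam 18. Farid eliminated.
Round 2: Liam 12, Maya 8, Hiro 13, Dev 7, Sam 18. Dev eliminated.
Round 3: Liam 12, Maya 8, Hiro 20, Sam 18. Maya eliminated.
Round 4: Liam 20, Hiro 20, Sam 18. Sam eliminated.
Round 5: Liam 38, Hiro 20. Liam has a majority (≥30).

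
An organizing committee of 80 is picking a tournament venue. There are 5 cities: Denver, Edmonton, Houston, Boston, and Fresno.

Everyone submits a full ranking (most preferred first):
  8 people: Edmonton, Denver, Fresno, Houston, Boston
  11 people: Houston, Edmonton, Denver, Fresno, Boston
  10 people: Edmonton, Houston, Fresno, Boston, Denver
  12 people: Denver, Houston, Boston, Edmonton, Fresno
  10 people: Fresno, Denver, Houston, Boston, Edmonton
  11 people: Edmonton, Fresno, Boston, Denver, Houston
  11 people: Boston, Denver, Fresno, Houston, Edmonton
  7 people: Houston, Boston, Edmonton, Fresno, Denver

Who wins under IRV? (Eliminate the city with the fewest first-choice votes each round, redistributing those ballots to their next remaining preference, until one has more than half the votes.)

Edmonton

Round 1: Denver 12, Edmonton 29, Houston 18, Boston 11, Fresno 10. Fresno eliminated.
Round 2: Denver 22, Edmonton 29, Houston 18, Boston 11. Boston eliminated.
Round 3: Denver 33, Edmonton 29, Houston 18. Houston eliminated.
Round 4: Denver 33, Edmonton 47. Edmonton has a majority (≥41).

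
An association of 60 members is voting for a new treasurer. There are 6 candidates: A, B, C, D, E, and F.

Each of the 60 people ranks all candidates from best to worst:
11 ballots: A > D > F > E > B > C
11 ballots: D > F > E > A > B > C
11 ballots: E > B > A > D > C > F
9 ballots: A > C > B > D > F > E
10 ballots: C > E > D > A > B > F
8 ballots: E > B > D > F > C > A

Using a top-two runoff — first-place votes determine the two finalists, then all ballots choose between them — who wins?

E

Round 1 first-place votes: A 20, B 0, C 10, D 11, E 19, F 0. A and E advance.
Runoff: A is ranked above E on 20 ballots, E above A on 40.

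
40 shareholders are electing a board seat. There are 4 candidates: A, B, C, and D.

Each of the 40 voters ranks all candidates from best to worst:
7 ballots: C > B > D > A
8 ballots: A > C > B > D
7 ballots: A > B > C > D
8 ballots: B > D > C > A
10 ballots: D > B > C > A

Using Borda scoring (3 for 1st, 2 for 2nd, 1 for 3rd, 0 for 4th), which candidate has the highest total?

A: 7×0 + 8×3 + 7×3 + 8×0 + 10×0 = 45
B: 7×2 + 8×1 + 7×2 + 8×3 + 10×2 = 80
C: 7×3 + 8×2 + 7×1 + 8×1 + 10×1 = 62
D: 7×1 + 8×0 + 7×0 + 8×2 + 10×3 = 53

B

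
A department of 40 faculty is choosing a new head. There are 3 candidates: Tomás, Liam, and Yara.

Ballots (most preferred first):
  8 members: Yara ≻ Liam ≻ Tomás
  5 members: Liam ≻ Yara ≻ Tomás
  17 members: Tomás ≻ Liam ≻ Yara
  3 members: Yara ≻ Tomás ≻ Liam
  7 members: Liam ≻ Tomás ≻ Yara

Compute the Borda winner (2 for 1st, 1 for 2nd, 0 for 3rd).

Liam

Tomás: 8×0 + 5×0 + 17×2 + 3×1 + 7×1 = 44
Liam: 8×1 + 5×2 + 17×1 + 3×0 + 7×2 = 49
Yara: 8×2 + 5×1 + 17×0 + 3×2 + 7×0 = 27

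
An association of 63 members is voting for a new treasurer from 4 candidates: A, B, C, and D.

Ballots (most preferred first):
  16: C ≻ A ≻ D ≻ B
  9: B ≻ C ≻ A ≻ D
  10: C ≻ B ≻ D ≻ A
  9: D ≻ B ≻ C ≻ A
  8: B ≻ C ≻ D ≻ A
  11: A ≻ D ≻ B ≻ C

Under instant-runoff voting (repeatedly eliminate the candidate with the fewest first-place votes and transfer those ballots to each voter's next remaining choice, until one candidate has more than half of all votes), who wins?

Round 1: A 11, B 17, C 26, D 9. D eliminated.
Round 2: A 11, B 26, C 26. A eliminated.
Round 3: B 37, C 26. B has a majority (≥32).

B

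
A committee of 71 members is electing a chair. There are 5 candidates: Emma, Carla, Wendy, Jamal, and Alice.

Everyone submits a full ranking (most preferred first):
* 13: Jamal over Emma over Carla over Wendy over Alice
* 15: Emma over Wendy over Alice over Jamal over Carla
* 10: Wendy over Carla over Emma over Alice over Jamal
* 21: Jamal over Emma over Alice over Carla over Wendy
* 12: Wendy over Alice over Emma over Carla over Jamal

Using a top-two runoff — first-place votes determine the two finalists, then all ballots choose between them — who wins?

Round 1 first-place votes: Emma 15, Carla 0, Wendy 22, Jamal 34, Alice 0. Jamal and Wendy advance.
Runoff: Jamal is ranked above Wendy on 34 ballots, Wendy above Jamal on 37.

Wendy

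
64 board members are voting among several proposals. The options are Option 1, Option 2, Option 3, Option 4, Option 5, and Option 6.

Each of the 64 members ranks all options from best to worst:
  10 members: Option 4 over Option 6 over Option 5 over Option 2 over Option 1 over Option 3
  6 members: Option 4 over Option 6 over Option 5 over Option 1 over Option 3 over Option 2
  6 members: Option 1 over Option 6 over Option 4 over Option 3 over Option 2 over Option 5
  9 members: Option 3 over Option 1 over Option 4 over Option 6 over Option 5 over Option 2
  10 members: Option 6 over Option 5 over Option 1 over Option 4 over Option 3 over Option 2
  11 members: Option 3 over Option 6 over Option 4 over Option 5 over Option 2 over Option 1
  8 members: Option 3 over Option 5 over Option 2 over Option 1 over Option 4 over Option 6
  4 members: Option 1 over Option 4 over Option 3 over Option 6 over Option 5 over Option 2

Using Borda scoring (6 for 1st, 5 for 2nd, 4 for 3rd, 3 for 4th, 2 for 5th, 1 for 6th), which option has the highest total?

Option 1: 10×2 + 6×3 + 6×6 + 9×5 + 10×4 + 11×1 + 8×3 + 4×6 = 218
Option 2: 10×3 + 6×1 + 6×2 + 9×1 + 10×1 + 11×2 + 8×4 + 4×1 = 125
Option 3: 10×1 + 6×2 + 6×3 + 9×6 + 10×2 + 11×6 + 8×6 + 4×4 = 244
Option 4: 10×6 + 6×6 + 6×4 + 9×4 + 10×3 + 11×4 + 8×2 + 4×5 = 266
Option 5: 10×4 + 6×4 + 6×1 + 9×2 + 10×5 + 11×3 + 8×5 + 4×2 = 219
Option 6: 10×5 + 6×5 + 6×5 + 9×3 + 10×6 + 11×5 + 8×1 + 4×3 = 272

Option 6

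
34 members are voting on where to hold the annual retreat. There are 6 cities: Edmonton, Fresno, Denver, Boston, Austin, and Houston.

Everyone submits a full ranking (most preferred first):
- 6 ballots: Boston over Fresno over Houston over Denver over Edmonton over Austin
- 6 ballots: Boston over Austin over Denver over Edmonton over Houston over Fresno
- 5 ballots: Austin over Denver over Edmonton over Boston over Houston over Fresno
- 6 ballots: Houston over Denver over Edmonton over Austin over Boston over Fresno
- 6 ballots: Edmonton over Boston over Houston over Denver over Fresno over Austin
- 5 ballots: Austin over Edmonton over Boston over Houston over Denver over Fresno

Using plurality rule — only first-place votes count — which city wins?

Boston

First-place votes: Edmonton 6, Fresno 0, Denver 0, Boston 12, Austin 10, Houston 6.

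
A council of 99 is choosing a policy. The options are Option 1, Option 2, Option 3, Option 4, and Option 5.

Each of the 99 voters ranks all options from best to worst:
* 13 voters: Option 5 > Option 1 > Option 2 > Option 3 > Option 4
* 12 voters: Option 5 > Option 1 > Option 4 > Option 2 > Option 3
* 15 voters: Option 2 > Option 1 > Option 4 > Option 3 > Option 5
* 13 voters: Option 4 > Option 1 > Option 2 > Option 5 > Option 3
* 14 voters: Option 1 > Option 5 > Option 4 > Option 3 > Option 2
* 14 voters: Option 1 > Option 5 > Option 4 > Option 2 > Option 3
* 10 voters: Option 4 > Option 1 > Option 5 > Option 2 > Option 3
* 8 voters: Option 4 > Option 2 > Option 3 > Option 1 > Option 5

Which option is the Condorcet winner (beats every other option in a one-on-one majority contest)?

Option 1

Option 1 vs Option 2: 76–23
Option 1 vs Option 3: 91–8
Option 1 vs Option 4: 68–31
Option 1 vs Option 5: 74–25
Option 1 beats every other option.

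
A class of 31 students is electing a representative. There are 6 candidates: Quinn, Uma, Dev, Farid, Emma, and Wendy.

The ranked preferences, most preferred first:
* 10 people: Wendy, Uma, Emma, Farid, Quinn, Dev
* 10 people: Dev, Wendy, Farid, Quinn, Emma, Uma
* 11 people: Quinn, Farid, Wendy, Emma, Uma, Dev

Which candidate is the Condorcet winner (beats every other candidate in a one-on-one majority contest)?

Wendy vs Quinn: 20–11
Wendy vs Uma: 31–0
Wendy vs Dev: 21–10
Wendy vs Farid: 20–11
Wendy vs Emma: 31–0
Wendy beats every other candidate.

Wendy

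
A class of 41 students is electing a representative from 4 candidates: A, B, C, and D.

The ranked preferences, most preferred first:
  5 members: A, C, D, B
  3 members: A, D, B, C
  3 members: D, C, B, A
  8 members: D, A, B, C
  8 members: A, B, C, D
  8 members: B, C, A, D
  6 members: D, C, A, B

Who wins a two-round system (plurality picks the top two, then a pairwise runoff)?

Round 1 first-place votes: A 16, B 8, C 0, D 17. D and A advance.
Runoff: D is ranked above A on 17 ballots, A above D on 24.

A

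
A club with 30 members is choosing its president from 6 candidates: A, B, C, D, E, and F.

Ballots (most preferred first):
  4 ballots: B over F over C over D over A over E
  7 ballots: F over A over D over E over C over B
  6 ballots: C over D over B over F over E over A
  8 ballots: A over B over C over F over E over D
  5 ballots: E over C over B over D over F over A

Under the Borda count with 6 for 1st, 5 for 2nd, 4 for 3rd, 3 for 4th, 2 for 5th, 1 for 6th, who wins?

A: 4×2 + 7×5 + 6×1 + 8×6 + 5×1 = 102
B: 4×6 + 7×1 + 6×4 + 8×5 + 5×4 = 115
C: 4×4 + 7×2 + 6×6 + 8×4 + 5×5 = 123
D: 4×3 + 7×4 + 6×5 + 8×1 + 5×3 = 93
E: 4×1 + 7×3 + 6×2 + 8×2 + 5×6 = 83
F: 4×5 + 7×6 + 6×3 + 8×3 + 5×2 = 114

C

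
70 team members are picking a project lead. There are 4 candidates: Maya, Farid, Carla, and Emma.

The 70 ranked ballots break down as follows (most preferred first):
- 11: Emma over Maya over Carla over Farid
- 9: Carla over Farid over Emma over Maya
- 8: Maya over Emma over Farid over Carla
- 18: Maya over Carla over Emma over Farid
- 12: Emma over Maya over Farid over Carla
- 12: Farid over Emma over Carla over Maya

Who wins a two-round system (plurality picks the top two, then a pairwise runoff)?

Emma

Round 1 first-place votes: Maya 26, Farid 12, Carla 9, Emma 23. Maya and Emma advance.
Runoff: Maya is ranked above Emma on 26 ballots, Emma above Maya on 44.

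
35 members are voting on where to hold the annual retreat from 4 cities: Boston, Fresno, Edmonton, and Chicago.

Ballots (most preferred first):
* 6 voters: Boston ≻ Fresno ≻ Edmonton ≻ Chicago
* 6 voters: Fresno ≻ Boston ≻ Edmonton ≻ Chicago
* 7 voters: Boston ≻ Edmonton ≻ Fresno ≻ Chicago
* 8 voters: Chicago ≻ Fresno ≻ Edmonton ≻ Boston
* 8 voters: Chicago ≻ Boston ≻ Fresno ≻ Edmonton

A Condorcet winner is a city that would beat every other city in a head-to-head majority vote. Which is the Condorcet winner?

Boston

Boston vs Fresno: 21–14
Boston vs Edmonton: 27–8
Boston vs Chicago: 19–16
Boston beats every other city.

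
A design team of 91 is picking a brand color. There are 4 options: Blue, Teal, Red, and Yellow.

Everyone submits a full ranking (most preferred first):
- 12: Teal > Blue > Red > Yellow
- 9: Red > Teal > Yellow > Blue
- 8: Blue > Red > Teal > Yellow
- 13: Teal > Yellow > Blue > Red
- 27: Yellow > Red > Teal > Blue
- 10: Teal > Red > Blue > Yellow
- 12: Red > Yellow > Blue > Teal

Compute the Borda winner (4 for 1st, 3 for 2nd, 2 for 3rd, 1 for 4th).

Red

Blue: 12×3 + 9×1 + 8×4 + 13×2 + 27×1 + 10×2 + 12×2 = 174
Teal: 12×4 + 9×3 + 8×2 + 13×4 + 27×2 + 10×4 + 12×1 = 249
Red: 12×2 + 9×4 + 8×3 + 13×1 + 27×3 + 10×3 + 12×4 = 256
Yellow: 12×1 + 9×2 + 8×1 + 13×3 + 27×4 + 10×1 + 12×3 = 231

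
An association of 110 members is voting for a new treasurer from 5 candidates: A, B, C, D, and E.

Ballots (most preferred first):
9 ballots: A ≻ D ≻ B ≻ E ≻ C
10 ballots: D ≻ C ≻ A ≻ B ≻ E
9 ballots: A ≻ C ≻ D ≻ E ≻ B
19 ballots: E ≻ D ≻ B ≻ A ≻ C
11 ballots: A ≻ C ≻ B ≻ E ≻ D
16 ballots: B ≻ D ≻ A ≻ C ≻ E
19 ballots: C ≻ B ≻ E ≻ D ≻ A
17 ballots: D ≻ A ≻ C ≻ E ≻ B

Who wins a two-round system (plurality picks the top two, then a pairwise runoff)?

Round 1 first-place votes: A 29, B 16, C 19, D 27, E 19. A and D advance.
Runoff: A is ranked above D on 29 ballots, D above A on 81.

D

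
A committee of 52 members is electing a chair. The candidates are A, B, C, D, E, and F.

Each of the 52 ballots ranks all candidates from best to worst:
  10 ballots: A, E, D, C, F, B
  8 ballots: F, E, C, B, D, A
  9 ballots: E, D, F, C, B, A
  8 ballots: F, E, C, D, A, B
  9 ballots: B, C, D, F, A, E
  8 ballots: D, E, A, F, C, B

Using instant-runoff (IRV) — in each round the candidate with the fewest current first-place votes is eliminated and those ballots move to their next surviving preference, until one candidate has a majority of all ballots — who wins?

E

Round 1: A 10, B 9, C 0, D 8, E 9, F 16. C eliminated.
Round 2: A 10, B 9, D 8, E 9, F 16. D eliminated.
Round 3: A 10, B 9, E 17, F 16. B eliminated.
Round 4: A 10, E 17, F 25. A eliminated.
Round 5: E 27, F 25. E has a majority (≥27).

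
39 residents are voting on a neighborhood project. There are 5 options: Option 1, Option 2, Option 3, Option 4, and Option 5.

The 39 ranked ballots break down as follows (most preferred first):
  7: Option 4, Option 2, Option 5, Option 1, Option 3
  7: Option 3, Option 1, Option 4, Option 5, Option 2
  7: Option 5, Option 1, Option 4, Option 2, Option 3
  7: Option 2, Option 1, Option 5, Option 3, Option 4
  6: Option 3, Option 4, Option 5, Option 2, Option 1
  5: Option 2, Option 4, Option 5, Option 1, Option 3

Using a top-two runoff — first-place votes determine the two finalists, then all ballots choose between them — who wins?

Option 2

Round 1 first-place votes: Option 1 0, Option 2 12, Option 3 13, Option 4 7, Option 5 7. Option 3 and Option 2 advance.
Runoff: Option 3 is ranked above Option 2 on 13 ballots, Option 2 above Option 3 on 26.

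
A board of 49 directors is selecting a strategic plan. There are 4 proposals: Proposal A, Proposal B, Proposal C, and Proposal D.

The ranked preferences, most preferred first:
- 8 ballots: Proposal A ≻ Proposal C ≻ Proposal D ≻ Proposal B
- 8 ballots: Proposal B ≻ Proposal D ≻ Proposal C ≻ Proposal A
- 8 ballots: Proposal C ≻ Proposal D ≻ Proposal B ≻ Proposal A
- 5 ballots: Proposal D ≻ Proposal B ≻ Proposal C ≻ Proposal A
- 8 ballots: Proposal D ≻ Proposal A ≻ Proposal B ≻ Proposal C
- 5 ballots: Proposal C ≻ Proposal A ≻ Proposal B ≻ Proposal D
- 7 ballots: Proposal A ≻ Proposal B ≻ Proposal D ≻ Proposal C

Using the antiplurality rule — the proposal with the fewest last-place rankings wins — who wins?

Last-place votes: Proposal A 21, Proposal B 8, Proposal C 15, Proposal D 5.

Proposal D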